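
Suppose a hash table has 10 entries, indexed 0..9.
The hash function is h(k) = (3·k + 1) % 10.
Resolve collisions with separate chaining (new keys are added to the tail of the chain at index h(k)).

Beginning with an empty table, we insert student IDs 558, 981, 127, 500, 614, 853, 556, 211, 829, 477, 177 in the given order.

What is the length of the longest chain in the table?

3

558 -> bucket 5
981 -> bucket 4
127 -> bucket 2
500 -> bucket 1
614 -> bucket 3
853 -> bucket 0
556 -> bucket 9
211 -> bucket 4 (collision)
829 -> bucket 8
477 -> bucket 2 (collision)
177 -> bucket 2 (collision)
Final buckets:
0: 853
1: 500
2: 127 -> 477 -> 177
3: 614
4: 981 -> 211
5: 558
6: -
7: -
8: 829
9: 556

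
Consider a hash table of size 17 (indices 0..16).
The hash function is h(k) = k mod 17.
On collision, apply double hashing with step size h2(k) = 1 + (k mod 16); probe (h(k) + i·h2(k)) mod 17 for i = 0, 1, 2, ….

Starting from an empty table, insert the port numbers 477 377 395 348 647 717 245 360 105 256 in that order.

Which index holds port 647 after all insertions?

9

477 hashes to 1; slot 1 is free -> place at 1.
377 hashes to 3; slot 3 is free -> place at 3.
395 hashes to 4; slot 4 is free -> place at 4.
348 hashes to 8; slot 8 is free -> place at 8.
647 hashes to 1, h2=8; 1 taken -> place at 9.
717 hashes to 3, h2=14; 3 taken -> place at 0.
245 hashes to 7; slot 7 is free -> place at 7.
360 hashes to 3, h2=9; 3 taken -> place at 12.
105 hashes to 3, h2=10; 3 taken -> place at 13.
256 hashes to 1, h2=1; 1 taken -> place at 2.
Table: [717, 477, 256, 377, 395, ∅, ∅, 245, 348, 647, ∅, ∅, 360, 105, ∅, ∅, ∅]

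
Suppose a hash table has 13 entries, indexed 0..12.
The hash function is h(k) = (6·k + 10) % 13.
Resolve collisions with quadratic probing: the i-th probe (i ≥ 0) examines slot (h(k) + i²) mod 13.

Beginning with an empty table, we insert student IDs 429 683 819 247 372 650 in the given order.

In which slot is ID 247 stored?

1

Insert 429: h=10, slot 10 empty → index 10.
Insert 683: h=0, slot 0 empty → index 0.
Insert 819: h=10, slot 10 occupied → index 11.
Insert 247: h=10, slots 10,11 occupied → index 1.
Insert 372: h=6, slot 6 empty → index 6.
Insert 650: h=10, slots 10,11,1,6,0 occupied → index 9.
Table: [683, 247, -, -, -, -, 372, -, -, 650, 429, 819, -]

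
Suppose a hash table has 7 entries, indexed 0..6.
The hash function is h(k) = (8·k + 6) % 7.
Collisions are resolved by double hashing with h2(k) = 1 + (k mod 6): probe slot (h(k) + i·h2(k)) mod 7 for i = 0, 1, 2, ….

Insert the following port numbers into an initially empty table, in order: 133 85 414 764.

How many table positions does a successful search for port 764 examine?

133: h=6 -> slot 6
85: h=0 -> slot 0
414: h=0, h2=1, probe 0,1 -> slot 1
764: h=0, h2=3, probe 0,3 -> slot 3
Table: [85, 414, —, 764, —, —, 133]
Lookup 764: h=0, h2=3, probe 0,3 → found at 3.

2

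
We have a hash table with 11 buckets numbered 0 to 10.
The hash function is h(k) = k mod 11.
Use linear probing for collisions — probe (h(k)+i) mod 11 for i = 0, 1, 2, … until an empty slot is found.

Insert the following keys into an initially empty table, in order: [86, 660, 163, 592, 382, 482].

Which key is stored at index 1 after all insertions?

86 hashes to 9; slot 9 is free => place at 9.
660 hashes to 0; slot 0 is free => place at 0.
163 hashes to 9; 9 taken => place at 10.
592 hashes to 9; 9,10,0 taken => place at 1.
382 hashes to 8; slot 8 is free => place at 8.
482 hashes to 9; 9,10,0,1 taken => place at 2.
Table: [660, 592, 482, ., ., ., ., ., 382, 86, 163]

592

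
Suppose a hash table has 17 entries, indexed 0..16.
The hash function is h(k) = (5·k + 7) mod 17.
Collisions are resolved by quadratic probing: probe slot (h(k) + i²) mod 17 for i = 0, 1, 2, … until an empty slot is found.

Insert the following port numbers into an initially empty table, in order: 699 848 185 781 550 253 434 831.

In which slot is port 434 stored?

5

Insert 699: h=0, slot 0 empty → index 0.
Insert 848: h=14, slot 14 empty → index 14.
Insert 185: h=14, slot 14 occupied → index 15.
Insert 781: h=2, slot 2 empty → index 2.
Insert 550: h=3, slot 3 empty → index 3.
Insert 253: h=14, slots 14,15 occupied → index 1.
Insert 434: h=1, slots 1,2 occupied → index 5.
Insert 831: h=14, slots 14,15,1 occupied → index 6.
Table: [699, 253, 781, 550, _, 434, 831, _, _, _, _, _, _, _, 848, 185, _]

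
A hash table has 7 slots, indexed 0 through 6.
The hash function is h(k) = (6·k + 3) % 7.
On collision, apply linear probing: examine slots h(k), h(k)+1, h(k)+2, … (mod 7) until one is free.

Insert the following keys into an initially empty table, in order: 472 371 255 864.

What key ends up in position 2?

Insert 472: h=0, slot 0 empty → index 0.
Insert 371: h=3, slot 3 empty → index 3.
Insert 255: h=0, slot 0 occupied → index 1.
Insert 864: h=0, slots 0,1 occupied → index 2.
Table: [472, 255, 864, 371, ∅, ∅, ∅]

864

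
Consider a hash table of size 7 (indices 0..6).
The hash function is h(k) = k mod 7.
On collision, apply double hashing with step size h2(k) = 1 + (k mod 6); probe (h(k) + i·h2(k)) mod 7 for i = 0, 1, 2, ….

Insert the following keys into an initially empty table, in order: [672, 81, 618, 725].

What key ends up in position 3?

725

672 hashes to 0; slot 0 is free => place at 0.
81 hashes to 4; slot 4 is free => place at 4.
618 hashes to 2; slot 2 is free => place at 2.
725 hashes to 4, h2=6; 4 taken => place at 3.
Table: [672, ∅, 618, 725, 81, ∅, ∅]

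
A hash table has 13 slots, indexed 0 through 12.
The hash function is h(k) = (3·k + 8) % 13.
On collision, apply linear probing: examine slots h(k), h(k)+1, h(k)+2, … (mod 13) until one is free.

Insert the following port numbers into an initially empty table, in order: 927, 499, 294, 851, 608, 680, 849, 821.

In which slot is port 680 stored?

8

927: h=7 => slot 7
499: h=10 => slot 10
294: h=6 => slot 6
851: h=0 => slot 0
608: h=12 => slot 12
680: h=7, probe 7,8 => slot 8
849: h=7, probe 7,8,9 => slot 9
821: h=1 => slot 1
Table: [851, 821, —, —, —, —, 294, 927, 680, 849, 499, —, 608]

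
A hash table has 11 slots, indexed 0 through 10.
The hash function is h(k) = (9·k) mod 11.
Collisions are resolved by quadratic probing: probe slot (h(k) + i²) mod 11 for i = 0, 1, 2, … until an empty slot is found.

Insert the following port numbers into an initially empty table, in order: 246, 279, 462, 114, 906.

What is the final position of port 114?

7

Insert 246: h=3, slot 3 empty → index 3.
Insert 279: h=3, slot 3 occupied → index 4.
Insert 462: h=0, slot 0 empty → index 0.
Insert 114: h=3, slots 3,4 occupied → index 7.
Insert 906: h=3, slots 3,4,7 occupied → index 1.
Table: [462, 906, -, 246, 279, -, -, 114, -, -, -]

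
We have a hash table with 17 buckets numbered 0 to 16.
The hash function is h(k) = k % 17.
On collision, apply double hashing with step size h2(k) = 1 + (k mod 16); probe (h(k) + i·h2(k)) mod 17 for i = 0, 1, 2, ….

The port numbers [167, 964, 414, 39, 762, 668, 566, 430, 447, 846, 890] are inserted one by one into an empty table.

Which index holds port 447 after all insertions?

167: h=14 -> slot 14
964: h=12 -> slot 12
414: h=6 -> slot 6
39: h=5 -> slot 5
762: h=14, h2=11, probe 14,8 -> slot 8
668: h=5, h2=13, probe 5,1 -> slot 1
566: h=5, h2=7, probe 5,12,2 -> slot 2
430: h=5, h2=15, probe 5,3 -> slot 3
447: h=5, h2=16, probe 5,4 -> slot 4
846: h=13 -> slot 13
890: h=6, h2=11, probe 6,0 -> slot 0
Table: [890, 668, 566, 430, 447, 39, 414, _, 762, _, _, _, 964, 846, 167, _, _]

4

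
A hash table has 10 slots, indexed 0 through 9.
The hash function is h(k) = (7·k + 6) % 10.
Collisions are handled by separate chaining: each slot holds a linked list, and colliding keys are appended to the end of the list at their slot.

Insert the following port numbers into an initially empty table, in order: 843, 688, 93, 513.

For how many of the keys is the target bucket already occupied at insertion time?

843 → bucket 7
688 → bucket 2
93 → bucket 7 (collision)
513 → bucket 7 (collision)
Final buckets:
0: —
1: —
2: 688
3: —
4: —
5: —
6: —
7: 843 -> 93 -> 513
8: —
9: —

2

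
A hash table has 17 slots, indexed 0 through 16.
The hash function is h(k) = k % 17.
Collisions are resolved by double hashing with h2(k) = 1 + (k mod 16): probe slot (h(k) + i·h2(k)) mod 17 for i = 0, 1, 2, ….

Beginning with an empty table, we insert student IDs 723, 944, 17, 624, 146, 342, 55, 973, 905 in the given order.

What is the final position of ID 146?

13

723 hashes to 9; slot 9 is free → place at 9.
944 hashes to 9, h2=1; 9 taken → place at 10.
17 hashes to 0; slot 0 is free → place at 0.
624 hashes to 12; slot 12 is free → place at 12.
146 hashes to 10, h2=3; 10 taken → place at 13.
342 hashes to 2; slot 2 is free → place at 2.
55 hashes to 4; slot 4 is free → place at 4.
973 hashes to 4, h2=14; 4 taken → place at 1.
905 hashes to 4, h2=10; 4 taken → place at 14.
Table: [17, 973, 342, —, 55, —, —, —, —, 723, 944, —, 624, 146, 905, —, —]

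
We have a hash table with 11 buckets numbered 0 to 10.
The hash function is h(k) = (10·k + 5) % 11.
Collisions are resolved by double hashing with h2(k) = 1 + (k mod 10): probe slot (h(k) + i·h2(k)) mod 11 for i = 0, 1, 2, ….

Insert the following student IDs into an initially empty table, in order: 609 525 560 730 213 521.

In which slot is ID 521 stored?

609 hashes to 1; slot 1 is free → place at 1.
525 hashes to 8; slot 8 is free → place at 8.
560 hashes to 6; slot 6 is free → place at 6.
730 hashes to 1, h2=1; 1 taken → place at 2.
213 hashes to 1, h2=4; 1 taken → place at 5.
521 hashes to 1, h2=2; 1 taken → place at 3.
Table: [., 609, 730, 521, ., 213, 560, ., 525, ., .]

3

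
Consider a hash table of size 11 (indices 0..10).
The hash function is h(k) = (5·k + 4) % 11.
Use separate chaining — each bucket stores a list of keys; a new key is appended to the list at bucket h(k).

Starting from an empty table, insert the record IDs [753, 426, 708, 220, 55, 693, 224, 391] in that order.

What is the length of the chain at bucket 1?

1

Insert 753: h=7, bucket 7 empty -> new chain.
Insert 426: h=0, bucket 0 empty -> new chain.
Insert 708: h=2, bucket 2 empty -> new chain.
Insert 220: h=4, bucket 4 empty -> new chain.
Insert 55: h=4, bucket 4 nonempty -> append to chain.
Insert 693: h=4, bucket 4 nonempty -> append to chain.
Insert 224: h=2, bucket 2 nonempty -> append to chain.
Insert 391: h=1, bucket 1 empty -> new chain.
Final buckets:
0: 426
1: 391
2: 708 -> 224
3: -
4: 220 -> 55 -> 693
5: -
6: -
7: 753
8: -
9: -
10: -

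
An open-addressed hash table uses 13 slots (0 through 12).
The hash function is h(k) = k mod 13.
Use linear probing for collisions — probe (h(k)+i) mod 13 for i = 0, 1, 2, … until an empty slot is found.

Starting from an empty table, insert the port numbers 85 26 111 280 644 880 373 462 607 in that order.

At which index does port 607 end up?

2

85 hashes to 7; slot 7 is free → place at 7.
26 hashes to 0; slot 0 is free → place at 0.
111 hashes to 7; 7 taken → place at 8.
280 hashes to 7; 7,8 taken → place at 9.
644 hashes to 7; 7,8,9 taken → place at 10.
880 hashes to 9; 9,10 taken → place at 11.
373 hashes to 9; 9,10,11 taken → place at 12.
462 hashes to 7; 7,8,9,10,11,12,0 taken → place at 1.
607 hashes to 9; 9,10,11,12,0,1 taken → place at 2.
Table: [26, 462, 607, ∅, ∅, ∅, ∅, 85, 111, 280, 644, 880, 373]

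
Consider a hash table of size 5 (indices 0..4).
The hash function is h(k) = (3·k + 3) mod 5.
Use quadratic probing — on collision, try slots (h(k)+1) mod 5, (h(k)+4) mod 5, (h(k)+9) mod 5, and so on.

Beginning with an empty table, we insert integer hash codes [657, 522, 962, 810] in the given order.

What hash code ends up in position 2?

810

657 hashes to 4; slot 4 is free => place at 4.
522 hashes to 4; 4 taken => place at 0.
962 hashes to 4; 4,0 taken => place at 3.
810 hashes to 3; 3,4 taken => place at 2.
Table: [522, -, 810, 962, 657]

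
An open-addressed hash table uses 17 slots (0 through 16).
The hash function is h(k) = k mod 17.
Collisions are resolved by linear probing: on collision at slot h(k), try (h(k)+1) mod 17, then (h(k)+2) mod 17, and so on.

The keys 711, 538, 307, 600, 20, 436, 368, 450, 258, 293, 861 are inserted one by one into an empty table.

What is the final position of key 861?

711: h=14 -> slot 14
538: h=11 -> slot 11
307: h=1 -> slot 1
600: h=5 -> slot 5
20: h=3 -> slot 3
436: h=11, probe 11,12 -> slot 12
368: h=11, probe 11,12,13 -> slot 13
450: h=8 -> slot 8
258: h=3, probe 3,4 -> slot 4
293: h=4, probe 4,5,6 -> slot 6
861: h=11, probe 11,12,13,14,15 -> slot 15
Table: [_, 307, _, 20, 258, 600, 293, _, 450, _, _, 538, 436, 368, 711, 861, _]

15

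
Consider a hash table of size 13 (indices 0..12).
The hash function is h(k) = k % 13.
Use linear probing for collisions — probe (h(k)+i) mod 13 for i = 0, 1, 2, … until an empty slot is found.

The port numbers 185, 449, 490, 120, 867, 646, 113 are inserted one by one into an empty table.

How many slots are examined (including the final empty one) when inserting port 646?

185: h=3 → slot 3
449: h=7 → slot 7
490: h=9 → slot 9
120: h=3, probe 3,4 → slot 4
867: h=9, probe 9,10 → slot 10
646: h=9, probe 9,10,11 → slot 11
113: h=9, probe 9,10,11,12 → slot 12
Table: [-, -, -, 185, 120, -, -, 449, -, 490, 867, 646, 113]

3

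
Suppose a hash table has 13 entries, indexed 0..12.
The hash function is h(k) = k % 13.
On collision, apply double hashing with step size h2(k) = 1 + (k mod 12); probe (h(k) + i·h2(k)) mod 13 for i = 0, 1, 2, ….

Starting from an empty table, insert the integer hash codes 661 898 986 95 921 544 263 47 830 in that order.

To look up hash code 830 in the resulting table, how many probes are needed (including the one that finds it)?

Insert 661: h=11, slot 11 empty -> index 11.
Insert 898: h=1, slot 1 empty -> index 1.
Insert 986: h=11, h2=3, slots 11,1 occupied -> index 4.
Insert 95: h=4, h2=12, slot 4 occupied -> index 3.
Insert 921: h=11, h2=10, slot 11 occupied -> index 8.
Insert 544: h=11, h2=5, slots 11,3,8 occupied -> index 0.
Insert 263: h=3, h2=12, slot 3 occupied -> index 2.
Insert 47: h=8, h2=12, slot 8 occupied -> index 7.
Insert 830: h=11, h2=3, slots 11,1,4,7 occupied -> index 10.
Table: [544, 898, 263, 95, 986, ∅, ∅, 47, 921, ∅, 830, 661, ∅]
Lookup 830: h=11, h2=3, probe 11,1,4,7,10 → found at 10.

5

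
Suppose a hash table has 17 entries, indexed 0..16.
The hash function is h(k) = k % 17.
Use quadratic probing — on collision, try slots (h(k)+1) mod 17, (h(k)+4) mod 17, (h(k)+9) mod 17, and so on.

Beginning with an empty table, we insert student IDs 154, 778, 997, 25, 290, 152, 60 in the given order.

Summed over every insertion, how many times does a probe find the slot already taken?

1

Insert 154: h=1, slot 1 empty -> index 1.
Insert 778: h=13, slot 13 empty -> index 13.
Insert 997: h=11, slot 11 empty -> index 11.
Insert 25: h=8, slot 8 empty -> index 8.
Insert 290: h=1, slot 1 occupied -> index 2.
Insert 152: h=16, slot 16 empty -> index 16.
Insert 60: h=9, slot 9 empty -> index 9.
Table: [—, 154, 290, —, —, —, —, —, 25, 60, —, 997, —, 778, —, —, 152]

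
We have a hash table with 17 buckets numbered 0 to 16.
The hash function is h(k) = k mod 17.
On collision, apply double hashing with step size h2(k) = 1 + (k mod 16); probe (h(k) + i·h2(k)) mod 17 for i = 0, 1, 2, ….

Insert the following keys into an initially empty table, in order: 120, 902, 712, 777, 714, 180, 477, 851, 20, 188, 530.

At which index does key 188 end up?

14

Insert 120: h=1, slot 1 empty => index 1.
Insert 902: h=1, h2=7, slot 1 occupied => index 8.
Insert 712: h=15, slot 15 empty => index 15.
Insert 777: h=12, slot 12 empty => index 12.
Insert 714: h=0, slot 0 empty => index 0.
Insert 180: h=10, slot 10 empty => index 10.
Insert 477: h=1, h2=14, slots 1,15,12 occupied => index 9.
Insert 851: h=1, h2=4, slot 1 occupied => index 5.
Insert 20: h=3, slot 3 empty => index 3.
Insert 188: h=1, h2=13, slot 1 occupied => index 14.
Insert 530: h=3, h2=3, slot 3 occupied => index 6.
Table: [714, 120, —, 20, —, 851, 530, —, 902, 477, 180, —, 777, —, 188, 712, —]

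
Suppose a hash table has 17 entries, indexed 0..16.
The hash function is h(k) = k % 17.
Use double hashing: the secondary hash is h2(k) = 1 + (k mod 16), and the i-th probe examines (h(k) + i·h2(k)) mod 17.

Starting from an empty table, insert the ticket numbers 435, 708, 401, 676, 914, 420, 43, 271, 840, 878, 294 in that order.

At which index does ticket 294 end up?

435 hashes to 10; slot 10 is free => place at 10.
708 hashes to 11; slot 11 is free => place at 11.
401 hashes to 10, h2=2; 10 taken => place at 12.
676 hashes to 13; slot 13 is free => place at 13.
914 hashes to 13, h2=3; 13 taken => place at 16.
420 hashes to 12, h2=5; 12 taken => place at 0.
43 hashes to 9; slot 9 is free => place at 9.
271 hashes to 16, h2=16; 16 taken => place at 15.
840 hashes to 7; slot 7 is free => place at 7.
878 hashes to 11, h2=15; 11,9,7 taken => place at 5.
294 hashes to 5, h2=7; 5,12 taken => place at 2.
Table: [420, -, 294, -, -, 878, -, 840, -, 43, 435, 708, 401, 676, -, 271, 914]

2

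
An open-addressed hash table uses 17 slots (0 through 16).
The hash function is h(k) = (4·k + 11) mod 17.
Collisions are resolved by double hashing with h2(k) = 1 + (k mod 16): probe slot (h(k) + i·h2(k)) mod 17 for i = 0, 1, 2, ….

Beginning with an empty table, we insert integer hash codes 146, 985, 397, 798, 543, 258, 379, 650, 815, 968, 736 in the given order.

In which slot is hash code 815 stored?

4

146: h=0 => slot 0
985: h=7 => slot 7
397: h=1 => slot 1
798: h=7, h2=15, probe 7,5 => slot 5
543: h=7, h2=16, probe 7,6 => slot 6
258: h=6, h2=3, probe 6,9 => slot 9
379: h=14 => slot 14
650: h=10 => slot 10
815: h=7, h2=16, probe 7,6,5,4 => slot 4
968: h=7, h2=9, probe 7,16 => slot 16
736: h=14, h2=1, probe 14,15 => slot 15
Table: [146, 397, _, _, 815, 798, 543, 985, _, 258, 650, _, _, _, 379, 736, 968]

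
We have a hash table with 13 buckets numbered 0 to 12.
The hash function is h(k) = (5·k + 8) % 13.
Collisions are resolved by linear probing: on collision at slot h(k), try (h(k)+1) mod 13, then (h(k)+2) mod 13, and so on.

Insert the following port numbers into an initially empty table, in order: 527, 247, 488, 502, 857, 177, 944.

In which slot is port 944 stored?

527: h=4 -> slot 4
247: h=8 -> slot 8
488: h=4, probe 4,5 -> slot 5
502: h=9 -> slot 9
857: h=3 -> slot 3
177: h=9, probe 9,10 -> slot 10
944: h=9, probe 9,10,11 -> slot 11
Table: [∅, ∅, ∅, 857, 527, 488, ∅, ∅, 247, 502, 177, 944, ∅]

11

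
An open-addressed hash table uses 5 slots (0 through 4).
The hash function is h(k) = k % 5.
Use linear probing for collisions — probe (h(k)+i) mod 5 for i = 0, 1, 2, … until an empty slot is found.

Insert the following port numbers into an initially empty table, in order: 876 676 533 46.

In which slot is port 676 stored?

876: h=1 -> slot 1
676: h=1, probe 1,2 -> slot 2
533: h=3 -> slot 3
46: h=1, probe 1,2,3,4 -> slot 4
Table: [-, 876, 676, 533, 46]

2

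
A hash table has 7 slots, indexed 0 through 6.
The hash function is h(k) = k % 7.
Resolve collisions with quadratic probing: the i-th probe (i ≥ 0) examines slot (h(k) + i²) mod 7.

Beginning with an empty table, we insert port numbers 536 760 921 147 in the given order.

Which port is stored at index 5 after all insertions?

760

Insert 536: h=4, slot 4 empty => index 4.
Insert 760: h=4, slot 4 occupied => index 5.
Insert 921: h=4, slots 4,5 occupied => index 1.
Insert 147: h=0, slot 0 empty => index 0.
Table: [147, 921, -, -, 536, 760, -]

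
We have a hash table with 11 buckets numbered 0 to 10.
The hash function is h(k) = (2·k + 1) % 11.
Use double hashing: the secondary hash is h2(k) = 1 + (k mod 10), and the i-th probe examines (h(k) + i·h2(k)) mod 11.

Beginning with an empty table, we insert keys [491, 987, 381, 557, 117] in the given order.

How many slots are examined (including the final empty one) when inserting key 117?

491: h=4 -> slot 4
987: h=6 -> slot 6
381: h=4, h2=2, probe 4,6,8 -> slot 8
557: h=4, h2=8, probe 4,1 -> slot 1
117: h=4, h2=8, probe 4,1,9 -> slot 9
Table: [—, 557, —, —, 491, —, 987, —, 381, 117, —]

3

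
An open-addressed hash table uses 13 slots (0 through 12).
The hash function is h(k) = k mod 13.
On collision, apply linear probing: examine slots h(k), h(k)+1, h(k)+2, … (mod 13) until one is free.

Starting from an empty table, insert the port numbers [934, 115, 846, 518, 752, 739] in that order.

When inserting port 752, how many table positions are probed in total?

5

Insert 934: h=11, slot 11 empty -> index 11.
Insert 115: h=11, slot 11 occupied -> index 12.
Insert 846: h=1, slot 1 empty -> index 1.
Insert 518: h=11, slots 11,12 occupied -> index 0.
Insert 752: h=11, slots 11,12,0,1 occupied -> index 2.
Insert 739: h=11, slots 11,12,0,1,2 occupied -> index 3.
Table: [518, 846, 752, 739, —, —, —, —, —, —, —, 934, 115]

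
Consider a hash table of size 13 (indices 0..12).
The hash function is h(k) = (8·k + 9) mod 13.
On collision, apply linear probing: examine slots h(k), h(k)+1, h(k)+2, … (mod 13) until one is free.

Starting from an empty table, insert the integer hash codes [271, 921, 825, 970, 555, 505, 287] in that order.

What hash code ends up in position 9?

271 hashes to 6; slot 6 is free -> place at 6.
921 hashes to 6; 6 taken -> place at 7.
825 hashes to 5; slot 5 is free -> place at 5.
970 hashes to 8; slot 8 is free -> place at 8.
555 hashes to 3; slot 3 is free -> place at 3.
505 hashes to 6; 6,7,8 taken -> place at 9.
287 hashes to 4; slot 4 is free -> place at 4.
Table: [_, _, _, 555, 287, 825, 271, 921, 970, 505, _, _, _]

505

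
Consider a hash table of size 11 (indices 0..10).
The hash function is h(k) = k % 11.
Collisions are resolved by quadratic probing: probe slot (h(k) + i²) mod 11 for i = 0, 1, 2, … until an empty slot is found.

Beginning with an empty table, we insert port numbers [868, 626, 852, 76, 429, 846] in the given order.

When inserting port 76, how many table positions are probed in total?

868: h=10 -> slot 10
626: h=10, probe 10,0 -> slot 0
852: h=5 -> slot 5
76: h=10, probe 10,0,3 -> slot 3
429: h=0, probe 0,1 -> slot 1
846: h=10, probe 10,0,3,8 -> slot 8
Table: [626, 429, -, 76, -, 852, -, -, 846, -, 868]

3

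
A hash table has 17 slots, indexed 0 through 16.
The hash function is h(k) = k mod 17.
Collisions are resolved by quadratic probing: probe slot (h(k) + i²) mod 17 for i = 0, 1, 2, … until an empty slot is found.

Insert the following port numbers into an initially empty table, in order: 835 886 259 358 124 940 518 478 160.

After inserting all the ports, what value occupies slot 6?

940

835 hashes to 2; slot 2 is free => place at 2.
886 hashes to 2; 2 taken => place at 3.
259 hashes to 4; slot 4 is free => place at 4.
358 hashes to 1; slot 1 is free => place at 1.
124 hashes to 5; slot 5 is free => place at 5.
940 hashes to 5; 5 taken => place at 6.
518 hashes to 8; slot 8 is free => place at 8.
478 hashes to 2; 2,3,6 taken => place at 11.
160 hashes to 7; slot 7 is free => place at 7.
Table: [—, 358, 835, 886, 259, 124, 940, 160, 518, —, —, 478, —, —, —, —, —]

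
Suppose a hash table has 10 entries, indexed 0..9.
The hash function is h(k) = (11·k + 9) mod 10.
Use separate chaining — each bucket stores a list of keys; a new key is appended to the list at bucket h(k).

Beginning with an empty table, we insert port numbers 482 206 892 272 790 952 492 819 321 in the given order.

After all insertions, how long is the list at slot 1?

482 -> bucket 1
206 -> bucket 5
892 -> bucket 1 (collision)
272 -> bucket 1 (collision)
790 -> bucket 9
952 -> bucket 1 (collision)
492 -> bucket 1 (collision)
819 -> bucket 8
321 -> bucket 0
Final buckets:
0: 321
1: 482 -> 892 -> 272 -> 952 -> 492
2: _
3: _
4: _
5: 206
6: _
7: _
8: 819
9: 790

5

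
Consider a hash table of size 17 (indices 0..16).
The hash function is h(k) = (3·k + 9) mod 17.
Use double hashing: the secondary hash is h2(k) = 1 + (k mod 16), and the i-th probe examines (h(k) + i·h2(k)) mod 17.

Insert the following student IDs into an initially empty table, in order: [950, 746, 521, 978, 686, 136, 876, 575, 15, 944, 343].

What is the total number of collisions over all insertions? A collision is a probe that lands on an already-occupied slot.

10

950 hashes to 3; slot 3 is free => place at 3.
746 hashes to 3, h2=11; 3 taken => place at 14.
521 hashes to 8; slot 8 is free => place at 8.
978 hashes to 2; slot 2 is free => place at 2.
686 hashes to 10; slot 10 is free => place at 10.
136 hashes to 9; slot 9 is free => place at 9.
876 hashes to 2, h2=13; 2 taken => place at 15.
575 hashes to 0; slot 0 is free => place at 0.
15 hashes to 3, h2=16; 3,2 taken => place at 1.
944 hashes to 2, h2=1; 2,3 taken => place at 4.
343 hashes to 1, h2=8; 1,9,0,8 taken => place at 16.
Table: [575, 15, 978, 950, 944, -, -, -, 521, 136, 686, -, -, -, 746, 876, 343]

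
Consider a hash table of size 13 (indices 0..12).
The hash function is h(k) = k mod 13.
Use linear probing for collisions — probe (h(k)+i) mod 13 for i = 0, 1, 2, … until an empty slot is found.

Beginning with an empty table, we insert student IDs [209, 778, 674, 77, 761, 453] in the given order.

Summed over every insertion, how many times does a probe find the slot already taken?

209: h=1 → slot 1
778: h=11 → slot 11
674: h=11, probe 11,12 → slot 12
77: h=12, probe 12,0 → slot 0
761: h=7 → slot 7
453: h=11, probe 11,12,0,1,2 → slot 2
Table: [77, 209, 453, -, -, -, -, 761, -, -, -, 778, 674]

6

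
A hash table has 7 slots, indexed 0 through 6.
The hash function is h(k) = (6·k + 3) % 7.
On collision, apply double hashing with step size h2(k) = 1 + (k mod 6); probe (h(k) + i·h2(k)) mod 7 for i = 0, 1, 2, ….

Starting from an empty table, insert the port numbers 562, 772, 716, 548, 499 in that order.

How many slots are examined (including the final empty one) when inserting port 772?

562 hashes to 1; slot 1 is free → place at 1.
772 hashes to 1, h2=5; 1 taken → place at 6.
716 hashes to 1, h2=3; 1 taken → place at 4.
548 hashes to 1, h2=3; 1,4 taken → place at 0.
499 hashes to 1, h2=2; 1 taken → place at 3.
Table: [548, 562, ., 499, 716, ., 772]

2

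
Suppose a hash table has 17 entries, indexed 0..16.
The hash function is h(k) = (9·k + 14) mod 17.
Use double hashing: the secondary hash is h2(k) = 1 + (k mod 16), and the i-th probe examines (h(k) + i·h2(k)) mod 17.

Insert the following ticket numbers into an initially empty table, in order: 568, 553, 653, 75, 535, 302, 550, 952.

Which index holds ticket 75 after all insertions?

4

568 hashes to 9; slot 9 is free -> place at 9.
553 hashes to 10; slot 10 is free -> place at 10.
653 hashes to 9, h2=14; 9 taken -> place at 6.
75 hashes to 9, h2=12; 9 taken -> place at 4.
535 hashes to 1; slot 1 is free -> place at 1.
302 hashes to 12; slot 12 is free -> place at 12.
550 hashes to 0; slot 0 is free -> place at 0.
952 hashes to 14; slot 14 is free -> place at 14.
Table: [550, 535, —, —, 75, —, 653, —, —, 568, 553, —, 302, —, 952, —, —]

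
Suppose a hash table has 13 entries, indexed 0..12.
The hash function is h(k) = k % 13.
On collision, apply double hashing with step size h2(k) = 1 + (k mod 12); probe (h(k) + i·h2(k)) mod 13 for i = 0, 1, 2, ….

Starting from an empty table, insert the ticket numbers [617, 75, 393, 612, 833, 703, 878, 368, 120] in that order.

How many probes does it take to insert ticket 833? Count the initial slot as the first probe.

2

617 hashes to 6; slot 6 is free -> place at 6.
75 hashes to 10; slot 10 is free -> place at 10.
393 hashes to 3; slot 3 is free -> place at 3.
612 hashes to 1; slot 1 is free -> place at 1.
833 hashes to 1, h2=6; 1 taken -> place at 7.
703 hashes to 1, h2=8; 1 taken -> place at 9.
878 hashes to 7, h2=3; 7,10 taken -> place at 0.
368 hashes to 4; slot 4 is free -> place at 4.
120 hashes to 3, h2=1; 3,4 taken -> place at 5.
Table: [878, 612, —, 393, 368, 120, 617, 833, —, 703, 75, —, —]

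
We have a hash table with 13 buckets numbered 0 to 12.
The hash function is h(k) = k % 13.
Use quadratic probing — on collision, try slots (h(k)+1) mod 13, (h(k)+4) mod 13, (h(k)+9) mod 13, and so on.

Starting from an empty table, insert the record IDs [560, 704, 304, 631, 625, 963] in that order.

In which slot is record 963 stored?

4

Insert 560: h=1, slot 1 empty => index 1.
Insert 704: h=2, slot 2 empty => index 2.
Insert 304: h=5, slot 5 empty => index 5.
Insert 631: h=7, slot 7 empty => index 7.
Insert 625: h=1, slots 1,2,5 occupied => index 10.
Insert 963: h=1, slots 1,2,5,10 occupied => index 4.
Table: [—, 560, 704, —, 963, 304, —, 631, —, —, 625, —, —]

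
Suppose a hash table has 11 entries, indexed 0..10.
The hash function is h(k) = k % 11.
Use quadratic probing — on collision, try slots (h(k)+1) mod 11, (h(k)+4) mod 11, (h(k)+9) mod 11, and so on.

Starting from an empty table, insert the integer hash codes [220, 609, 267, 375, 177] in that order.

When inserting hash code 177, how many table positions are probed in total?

2

Insert 220: h=0, slot 0 empty -> index 0.
Insert 609: h=4, slot 4 empty -> index 4.
Insert 267: h=3, slot 3 empty -> index 3.
Insert 375: h=1, slot 1 empty -> index 1.
Insert 177: h=1, slot 1 occupied -> index 2.
Table: [220, 375, 177, 267, 609, ., ., ., ., ., .]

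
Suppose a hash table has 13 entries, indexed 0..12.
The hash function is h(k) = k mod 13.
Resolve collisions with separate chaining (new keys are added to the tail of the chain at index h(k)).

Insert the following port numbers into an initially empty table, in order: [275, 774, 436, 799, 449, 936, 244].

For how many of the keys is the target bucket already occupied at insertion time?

2

Insert 275: h=2, bucket 2 empty → new chain.
Insert 774: h=7, bucket 7 empty → new chain.
Insert 436: h=7, bucket 7 nonempty → append to chain.
Insert 799: h=6, bucket 6 empty → new chain.
Insert 449: h=7, bucket 7 nonempty → append to chain.
Insert 936: h=0, bucket 0 empty → new chain.
Insert 244: h=10, bucket 10 empty → new chain.
Final buckets:
0: 936
1: _
2: 275
3: _
4: _
5: _
6: 799
7: 774 -> 436 -> 449
8: _
9: _
10: 244
11: _
12: _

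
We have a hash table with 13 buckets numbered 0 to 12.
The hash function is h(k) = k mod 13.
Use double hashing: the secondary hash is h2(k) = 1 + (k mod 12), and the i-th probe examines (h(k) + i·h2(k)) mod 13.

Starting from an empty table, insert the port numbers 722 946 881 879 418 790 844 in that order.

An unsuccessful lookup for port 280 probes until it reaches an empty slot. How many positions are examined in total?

3

722 hashes to 7; slot 7 is free => place at 7.
946 hashes to 10; slot 10 is free => place at 10.
881 hashes to 10, h2=6; 10 taken => place at 3.
879 hashes to 8; slot 8 is free => place at 8.
418 hashes to 2; slot 2 is free => place at 2.
790 hashes to 10, h2=11; 10,8 taken => place at 6.
844 hashes to 12; slot 12 is free => place at 12.
Table: [—, —, 418, 881, —, —, 790, 722, 879, —, 946, —, 844]
Lookup 280: h=7, h2=5, probe 7,12,4 → slot 4 empty, not found.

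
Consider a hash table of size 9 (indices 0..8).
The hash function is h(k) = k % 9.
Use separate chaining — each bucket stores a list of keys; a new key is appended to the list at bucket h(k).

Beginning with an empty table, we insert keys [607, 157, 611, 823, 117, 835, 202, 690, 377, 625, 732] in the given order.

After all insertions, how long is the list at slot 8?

2

607 -> bucket 4
157 -> bucket 4 (collision)
611 -> bucket 8
823 -> bucket 4 (collision)
117 -> bucket 0
835 -> bucket 7
202 -> bucket 4 (collision)
690 -> bucket 6
377 -> bucket 8 (collision)
625 -> bucket 4 (collision)
732 -> bucket 3
Final buckets:
0: 117
1: ∅
2: ∅
3: 732
4: 607 -> 157 -> 823 -> 202 -> 625
5: ∅
6: 690
7: 835
8: 611 -> 377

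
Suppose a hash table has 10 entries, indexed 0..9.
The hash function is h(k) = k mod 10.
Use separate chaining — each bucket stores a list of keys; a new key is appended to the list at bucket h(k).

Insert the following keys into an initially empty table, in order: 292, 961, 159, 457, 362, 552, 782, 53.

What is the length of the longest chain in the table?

292 → bucket 2
961 → bucket 1
159 → bucket 9
457 → bucket 7
362 → bucket 2 (collision)
552 → bucket 2 (collision)
782 → bucket 2 (collision)
53 → bucket 3
Final buckets:
0: _
1: 961
2: 292 -> 362 -> 552 -> 782
3: 53
4: _
5: _
6: _
7: 457
8: _
9: 159

4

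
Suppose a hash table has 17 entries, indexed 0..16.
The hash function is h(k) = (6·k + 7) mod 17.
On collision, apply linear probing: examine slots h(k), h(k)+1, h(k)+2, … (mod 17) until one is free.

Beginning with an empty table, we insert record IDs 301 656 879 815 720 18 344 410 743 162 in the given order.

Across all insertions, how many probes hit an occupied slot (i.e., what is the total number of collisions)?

301: h=11 => slot 11
656: h=16 => slot 16
879: h=11, probe 11,12 => slot 12
815: h=1 => slot 1
720: h=9 => slot 9
18: h=13 => slot 13
344: h=14 => slot 14
410: h=2 => slot 2
743: h=11, probe 11,12,13,14,15 => slot 15
162: h=10 => slot 10
Table: [∅, 815, 410, ∅, ∅, ∅, ∅, ∅, ∅, 720, 162, 301, 879, 18, 344, 743, 656]

5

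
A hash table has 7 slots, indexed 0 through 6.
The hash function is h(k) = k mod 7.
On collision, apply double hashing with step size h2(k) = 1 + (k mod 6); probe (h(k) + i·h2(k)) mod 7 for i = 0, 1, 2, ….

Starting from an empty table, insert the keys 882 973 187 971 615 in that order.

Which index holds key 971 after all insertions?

Insert 882: h=0, slot 0 empty => index 0.
Insert 973: h=0, h2=2, slot 0 occupied => index 2.
Insert 187: h=5, slot 5 empty => index 5.
Insert 971: h=5, h2=6, slot 5 occupied => index 4.
Insert 615: h=6, slot 6 empty => index 6.
Table: [882, ∅, 973, ∅, 971, 187, 615]

4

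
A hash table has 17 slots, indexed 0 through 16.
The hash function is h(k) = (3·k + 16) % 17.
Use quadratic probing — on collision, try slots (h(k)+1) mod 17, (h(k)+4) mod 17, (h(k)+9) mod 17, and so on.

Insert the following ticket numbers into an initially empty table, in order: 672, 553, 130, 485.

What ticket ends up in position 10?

672 hashes to 9; slot 9 is free -> place at 9.
553 hashes to 9; 9 taken -> place at 10.
130 hashes to 15; slot 15 is free -> place at 15.
485 hashes to 9; 9,10 taken -> place at 13.
Table: [-, -, -, -, -, -, -, -, -, 672, 553, -, -, 485, -, 130, -]

553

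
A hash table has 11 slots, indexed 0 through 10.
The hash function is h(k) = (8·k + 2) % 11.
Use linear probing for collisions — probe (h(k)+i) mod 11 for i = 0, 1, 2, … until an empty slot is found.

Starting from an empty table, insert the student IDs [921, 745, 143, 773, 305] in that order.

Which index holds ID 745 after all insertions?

1

921 hashes to 0; slot 0 is free -> place at 0.
745 hashes to 0; 0 taken -> place at 1.
143 hashes to 2; slot 2 is free -> place at 2.
773 hashes to 4; slot 4 is free -> place at 4.
305 hashes to 0; 0,1,2 taken -> place at 3.
Table: [921, 745, 143, 305, 773, —, —, —, —, —, —]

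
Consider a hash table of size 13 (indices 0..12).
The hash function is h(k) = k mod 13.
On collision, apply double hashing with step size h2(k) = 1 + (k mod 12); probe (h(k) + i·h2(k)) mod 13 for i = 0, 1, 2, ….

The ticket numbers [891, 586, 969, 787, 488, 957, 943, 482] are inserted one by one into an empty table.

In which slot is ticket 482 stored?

891: h=7 -> slot 7
586: h=1 -> slot 1
969: h=7, h2=10, probe 7,4 -> slot 4
787: h=7, h2=8, probe 7,2 -> slot 2
488: h=7, h2=9, probe 7,3 -> slot 3
957: h=8 -> slot 8
943: h=7, h2=8, probe 7,2,10 -> slot 10
482: h=1, h2=3, probe 1,4,7,10,0 -> slot 0
Table: [482, 586, 787, 488, 969, ∅, ∅, 891, 957, ∅, 943, ∅, ∅]

0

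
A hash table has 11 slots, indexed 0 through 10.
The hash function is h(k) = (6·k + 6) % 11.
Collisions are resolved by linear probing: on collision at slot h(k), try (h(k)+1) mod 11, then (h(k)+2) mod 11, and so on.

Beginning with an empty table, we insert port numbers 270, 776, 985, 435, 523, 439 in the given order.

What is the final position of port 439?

270 hashes to 9; slot 9 is free => place at 9.
776 hashes to 9; 9 taken => place at 10.
985 hashes to 9; 9,10 taken => place at 0.
435 hashes to 9; 9,10,0 taken => place at 1.
523 hashes to 9; 9,10,0,1 taken => place at 2.
439 hashes to 0; 0,1,2 taken => place at 3.
Table: [985, 435, 523, 439, _, _, _, _, _, 270, 776]

3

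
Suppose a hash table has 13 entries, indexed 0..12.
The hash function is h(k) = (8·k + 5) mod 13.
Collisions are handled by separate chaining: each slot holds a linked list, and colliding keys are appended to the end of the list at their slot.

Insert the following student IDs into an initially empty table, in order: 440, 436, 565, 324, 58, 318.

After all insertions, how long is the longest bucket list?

3

440 → bucket 2
436 → bucket 9
565 → bucket 1
324 → bucket 10
58 → bucket 1 (collision)
318 → bucket 1 (collision)
Final buckets:
0: ∅
1: 565 -> 58 -> 318
2: 440
3: ∅
4: ∅
5: ∅
6: ∅
7: ∅
8: ∅
9: 436
10: 324
11: ∅
12: ∅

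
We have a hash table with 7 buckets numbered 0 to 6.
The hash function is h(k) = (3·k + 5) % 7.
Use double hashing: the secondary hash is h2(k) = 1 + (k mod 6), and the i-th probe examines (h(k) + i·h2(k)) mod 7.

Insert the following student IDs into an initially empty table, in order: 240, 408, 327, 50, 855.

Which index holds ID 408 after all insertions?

240: h=4 → slot 4
408: h=4, h2=1, probe 4,5 → slot 5
327: h=6 → slot 6
50: h=1 → slot 1
855: h=1, h2=4, probe 1,5,2 → slot 2
Table: [., 50, 855, ., 240, 408, 327]

5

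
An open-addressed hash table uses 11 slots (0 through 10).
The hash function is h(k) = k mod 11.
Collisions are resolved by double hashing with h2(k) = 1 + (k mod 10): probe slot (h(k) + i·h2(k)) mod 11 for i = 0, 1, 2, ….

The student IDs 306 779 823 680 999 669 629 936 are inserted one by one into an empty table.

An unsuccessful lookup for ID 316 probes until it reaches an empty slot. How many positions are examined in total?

3

Insert 306: h=9, slot 9 empty → index 9.
Insert 779: h=9, h2=10, slot 9 occupied → index 8.
Insert 823: h=9, h2=4, slot 9 occupied → index 2.
Insert 680: h=9, h2=1, slot 9 occupied → index 10.
Insert 999: h=9, h2=10, slots 9,8 occupied → index 7.
Insert 669: h=9, h2=10, slots 9,8,7 occupied → index 6.
Insert 629: h=2, h2=10, slot 2 occupied → index 1.
Insert 936: h=1, h2=7, slots 1,8 occupied → index 4.
Table: [_, 629, 823, _, 936, _, 669, 999, 779, 306, 680]
Lookup 316: h=8, h2=7, probe 8,4,0 → slot 0 empty, not found.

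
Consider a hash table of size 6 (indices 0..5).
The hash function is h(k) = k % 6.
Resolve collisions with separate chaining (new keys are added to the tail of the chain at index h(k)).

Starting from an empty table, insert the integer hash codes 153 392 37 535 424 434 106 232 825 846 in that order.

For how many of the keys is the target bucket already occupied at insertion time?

153 → bucket 3
392 → bucket 2
37 → bucket 1
535 → bucket 1 (collision)
424 → bucket 4
434 → bucket 2 (collision)
106 → bucket 4 (collision)
232 → bucket 4 (collision)
825 → bucket 3 (collision)
846 → bucket 0
Final buckets:
0: 846
1: 37 -> 535
2: 392 -> 434
3: 153 -> 825
4: 424 -> 106 -> 232
5: .

5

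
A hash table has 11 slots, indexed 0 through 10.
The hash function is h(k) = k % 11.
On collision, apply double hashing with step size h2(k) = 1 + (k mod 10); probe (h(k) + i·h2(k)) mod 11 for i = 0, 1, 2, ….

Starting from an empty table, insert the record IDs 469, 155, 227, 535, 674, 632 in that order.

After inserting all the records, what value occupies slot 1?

155

Insert 469: h=7, slot 7 empty => index 7.
Insert 155: h=1, slot 1 empty => index 1.
Insert 227: h=7, h2=8, slot 7 occupied => index 4.
Insert 535: h=7, h2=6, slot 7 occupied => index 2.
Insert 674: h=3, slot 3 empty => index 3.
Insert 632: h=5, slot 5 empty => index 5.
Table: [∅, 155, 535, 674, 227, 632, ∅, 469, ∅, ∅, ∅]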